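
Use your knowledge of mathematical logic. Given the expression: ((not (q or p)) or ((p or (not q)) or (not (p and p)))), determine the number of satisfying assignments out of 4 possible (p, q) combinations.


Check all 4 assignments:
p=0, q=0: 1
p=0, q=1: 1
p=1, q=0: 1
p=1, q=1: 1
Count of True = 4

4


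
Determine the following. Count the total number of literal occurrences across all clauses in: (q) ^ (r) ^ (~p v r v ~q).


Counting literals in each clause:
Clause 1: 1 literal(s)
Clause 2: 1 literal(s)
Clause 3: 3 literal(s)
Total = 5

5


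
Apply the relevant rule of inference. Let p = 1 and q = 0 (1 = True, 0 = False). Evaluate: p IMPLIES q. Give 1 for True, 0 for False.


p = 1, q = 0
Operation: p IMPLIES q
Evaluate: 1 IMPLIES 0 = 0

0


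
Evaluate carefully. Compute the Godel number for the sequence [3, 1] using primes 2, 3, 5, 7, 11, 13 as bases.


Encode each element as an exponent of the corresponding prime:
  2^3 = 8
  3^1 = 3
Product = 8 * 3 = 24

24


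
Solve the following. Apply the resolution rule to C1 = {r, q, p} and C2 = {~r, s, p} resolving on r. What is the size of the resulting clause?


Remove r from C1 and ~r from C2.
C1 remainder: {q, p}
C2 remainder: {s, p}
Union (resolvent): {p, q, s}
Resolvent has 3 literal(s).

3


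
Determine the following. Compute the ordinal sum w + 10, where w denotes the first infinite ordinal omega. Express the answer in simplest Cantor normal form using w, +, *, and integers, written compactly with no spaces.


Compute w + 10.
Ordinal + is associative but NOT commutative; for finite n>0, n + w = w but w + n stays w+n.
w + 10 is already in normal form (a successor ordinal beyond w).
Result = w+10

w+10


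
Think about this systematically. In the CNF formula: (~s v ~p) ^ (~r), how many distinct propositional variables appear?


Identify each variable that appears in the formula.
Variables found: p, r, s
Count = 3

3


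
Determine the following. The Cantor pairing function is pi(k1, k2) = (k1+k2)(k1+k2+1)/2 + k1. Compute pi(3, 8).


k1 + k2 = 11
(k1+k2)(k1+k2+1)/2 = 11 * 12 / 2 = 66
pi = 66 + 3 = 69

69


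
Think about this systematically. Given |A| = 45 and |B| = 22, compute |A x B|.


The Cartesian product A x B contains all ordered pairs (a, b).
|A x B| = |A| * |B| = 45 * 22 = 990

990


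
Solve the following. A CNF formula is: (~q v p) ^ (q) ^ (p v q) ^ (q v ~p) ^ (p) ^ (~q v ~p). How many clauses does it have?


A CNF formula is a conjunction of clauses.
Clauses are separated by ^.
Counting the conjuncts: 6 clauses.

6


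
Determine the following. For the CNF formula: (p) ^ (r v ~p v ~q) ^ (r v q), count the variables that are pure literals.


Check each variable for pure literal status:
p: mixed (not pure)
q: mixed (not pure)
r: pure positive
Pure literal count = 1

1


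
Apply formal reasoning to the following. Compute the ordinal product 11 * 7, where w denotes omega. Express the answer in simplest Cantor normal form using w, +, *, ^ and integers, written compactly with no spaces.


Compute 11 * 7.
Ordinal * is associative and left-distributive over +, but NOT commutative; for finite n>1, n*w = w but w*n stays w*n.
Both finite; ordinal * agrees with natural *: 11 * 7 = 77.
Result = 77

77


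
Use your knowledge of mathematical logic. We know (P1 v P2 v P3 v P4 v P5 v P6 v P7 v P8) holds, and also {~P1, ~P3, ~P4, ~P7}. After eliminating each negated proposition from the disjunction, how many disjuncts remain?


Original disjuncts (8): P1, P2, P3, P4, P5, P6, P7, P8
Negated (eliminate): ~P1, ~P3, ~P4, ~P7
Remaining disjuncts: P2, P5, P6, P8
Count = 8 - 4 = 4

4


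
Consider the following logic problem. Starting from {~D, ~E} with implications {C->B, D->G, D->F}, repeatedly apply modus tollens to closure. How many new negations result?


Initial negated facts: {~D, ~E}
Apply modus tollens to closure:
  (no implication fires)
Final negated: {~D, ~E}
New negations: {(none)}
Count = 0

0


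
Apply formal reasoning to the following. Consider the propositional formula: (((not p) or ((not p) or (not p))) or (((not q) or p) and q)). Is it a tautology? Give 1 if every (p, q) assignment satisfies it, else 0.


Check all 4 assignments:
p=0, q=0: 1
p=0, q=1: 1
p=1, q=0: 0
p=1, q=1: 1
Satisfying count = 3/4.
Tautology iff count = 4: no.

0


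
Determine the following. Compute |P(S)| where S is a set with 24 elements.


The power set of a set with n elements has 2^n elements.
|P(S)| = 2^24 = 16777216

16777216


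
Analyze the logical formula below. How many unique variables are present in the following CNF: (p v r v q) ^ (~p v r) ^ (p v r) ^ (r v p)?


Identify each variable that appears in the formula.
Variables found: p, q, r
Count = 3

3


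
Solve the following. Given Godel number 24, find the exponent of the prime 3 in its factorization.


Factorize 24 by dividing by 3 repeatedly.
Division steps: 3 divides 24 exactly 1 time(s).
Exponent of 3 = 1

1


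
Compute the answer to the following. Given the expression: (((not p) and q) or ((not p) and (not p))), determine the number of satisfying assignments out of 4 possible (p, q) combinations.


Check all 4 assignments:
p=0, q=0: 1
p=0, q=1: 1
p=1, q=0: 0
p=1, q=1: 0
Count of True = 2

2


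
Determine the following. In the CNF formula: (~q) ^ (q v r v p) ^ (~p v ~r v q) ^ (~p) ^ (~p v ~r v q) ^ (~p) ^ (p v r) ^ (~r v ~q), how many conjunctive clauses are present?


A CNF formula is a conjunction of clauses.
Clauses are separated by ^.
Counting the conjuncts: 8 clauses.

8


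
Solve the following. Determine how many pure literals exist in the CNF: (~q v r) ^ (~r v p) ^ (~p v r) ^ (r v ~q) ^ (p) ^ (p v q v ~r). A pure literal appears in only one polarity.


Check each variable for pure literal status:
p: mixed (not pure)
q: mixed (not pure)
r: mixed (not pure)
Pure literal count = 0

0


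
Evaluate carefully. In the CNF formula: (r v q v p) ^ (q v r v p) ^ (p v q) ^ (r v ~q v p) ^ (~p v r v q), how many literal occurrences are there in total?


Counting literals in each clause:
Clause 1: 3 literal(s)
Clause 2: 3 literal(s)
Clause 3: 2 literal(s)
Clause 4: 3 literal(s)
Clause 5: 3 literal(s)
Total = 14

14


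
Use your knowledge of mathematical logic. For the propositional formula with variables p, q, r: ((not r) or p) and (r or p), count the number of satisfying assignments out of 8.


Evaluate all 8 assignments for p, q, r:
p=0, q=0, r=0: 0
p=0, q=0, r=1: 0
p=0, q=1, r=0: 0
p=0, q=1, r=1: 0
p=1, q=0, r=0: 1
p=1, q=0, r=1: 1
p=1, q=1, r=0: 1
p=1, q=1, r=1: 1
Satisfying count = 4

4


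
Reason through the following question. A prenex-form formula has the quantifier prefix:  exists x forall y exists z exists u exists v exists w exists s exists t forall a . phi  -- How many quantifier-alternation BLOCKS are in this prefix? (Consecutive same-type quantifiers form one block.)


Quantifier-type sequence: E A E E E E E E A  (A=forall, E=exists)
Group into maximal same-type runs:
  Ex1 | Ax1 | Ex6 | Ax1
Number of blocks = 4

4


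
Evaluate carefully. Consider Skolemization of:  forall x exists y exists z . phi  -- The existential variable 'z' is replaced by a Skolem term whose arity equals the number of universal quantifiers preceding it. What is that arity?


Quantifier prefix: forall x exists y exists z
'z' is existentially quantified at position 3.
Universal variables preceding it: x
Skolem function arity = 1

1


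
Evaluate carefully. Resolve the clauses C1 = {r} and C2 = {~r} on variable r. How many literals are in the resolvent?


Remove r from C1 and ~r from C2.
C1 remainder: {}
C2 remainder: {}
Union (resolvent): {} (empty clause)
Resolvent has 0 literal(s).

0


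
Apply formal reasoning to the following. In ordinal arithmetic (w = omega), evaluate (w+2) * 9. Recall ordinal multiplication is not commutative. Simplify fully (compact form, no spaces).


Compute (w+2) * 9.
Ordinal * is associative and left-distributive over +, but NOT commutative; for finite n>1, n*w = w but w*n stays w*n.
(w+2) * 9 = (w+2) repeated 9 times. Each intermediate +2 is absorbed by the following w; only the last survives: w*9+2.
Result = w*9+2

w*9+2


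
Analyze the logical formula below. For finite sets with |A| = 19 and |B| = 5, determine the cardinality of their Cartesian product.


The Cartesian product A x B contains all ordered pairs (a, b).
|A x B| = |A| * |B| = 19 * 5 = 95

95


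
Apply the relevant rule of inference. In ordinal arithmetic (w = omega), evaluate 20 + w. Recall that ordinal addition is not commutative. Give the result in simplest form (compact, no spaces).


Compute 20 + w.
Ordinal + is associative but NOT commutative; for finite n>0, n + w = w but w + n stays w+n.
Any finite left addend is absorbed by w on the right: 20 + w = w.
Result = w

w


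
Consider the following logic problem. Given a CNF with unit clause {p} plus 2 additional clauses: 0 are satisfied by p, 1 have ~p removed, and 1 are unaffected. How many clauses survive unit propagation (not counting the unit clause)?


Satisfied (removed): 0
Shortened (remain): 1
Unchanged (remain): 1
Remaining = 1 + 1 = 2

2


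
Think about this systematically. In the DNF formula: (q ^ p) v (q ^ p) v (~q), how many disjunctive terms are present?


A DNF formula is a disjunction of terms (conjunctions).
Terms are separated by v.
Counting the disjuncts: 3 terms.

3


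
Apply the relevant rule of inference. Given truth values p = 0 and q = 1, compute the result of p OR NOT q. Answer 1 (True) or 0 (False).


p = 0, q = 1
Operation: p OR NOT q
Evaluate: 0 OR NOT 1 = 0

0


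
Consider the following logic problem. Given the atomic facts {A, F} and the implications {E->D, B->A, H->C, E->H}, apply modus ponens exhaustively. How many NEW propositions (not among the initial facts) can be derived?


Initial facts: {A, F}
Apply modus ponens to closure:
  (no implication fires)
Final known: {A, F}
New propositions: {(none)}
Count = 0

0


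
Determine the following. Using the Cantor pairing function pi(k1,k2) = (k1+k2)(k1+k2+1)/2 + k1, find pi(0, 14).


k1 + k2 = 14
(k1+k2)(k1+k2+1)/2 = 14 * 15 / 2 = 105
pi = 105 + 0 = 105

105


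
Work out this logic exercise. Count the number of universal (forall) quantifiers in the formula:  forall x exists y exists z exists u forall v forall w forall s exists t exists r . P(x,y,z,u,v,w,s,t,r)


Quantifier prefix: forall x exists y exists z exists u forall v forall w forall s exists t exists r
Mark each quantifier type:
  U E E E U U U E E
Universal count = 4, Existential count = 5
Asked for universal (forall) quantifiers: 4

4


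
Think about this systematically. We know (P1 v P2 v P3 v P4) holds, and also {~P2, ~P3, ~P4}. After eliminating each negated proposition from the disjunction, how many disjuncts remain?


Original disjuncts (4): P1, P2, P3, P4
Negated (eliminate): ~P2, ~P3, ~P4
Remaining disjuncts: P1
Count = 4 - 3 = 1

1


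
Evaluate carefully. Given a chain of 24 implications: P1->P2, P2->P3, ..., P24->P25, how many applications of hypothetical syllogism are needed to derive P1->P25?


With 24 implications in a chain connecting 25 propositions:
P1->P2, P2->P3, ..., P24->P25
Steps needed = (number of implications) - 1 = 24 - 1 = 23

23


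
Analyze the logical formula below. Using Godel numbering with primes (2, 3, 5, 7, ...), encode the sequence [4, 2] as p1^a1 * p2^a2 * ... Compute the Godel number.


Encode each element as an exponent of the corresponding prime:
  2^4 = 16
  3^2 = 9
Product = 16 * 9 = 144

144


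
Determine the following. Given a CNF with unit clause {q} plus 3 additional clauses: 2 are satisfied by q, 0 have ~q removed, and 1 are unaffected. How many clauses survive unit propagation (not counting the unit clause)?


Satisfied (removed): 2
Shortened (remain): 0
Unchanged (remain): 1
Remaining = 0 + 1 = 1

1


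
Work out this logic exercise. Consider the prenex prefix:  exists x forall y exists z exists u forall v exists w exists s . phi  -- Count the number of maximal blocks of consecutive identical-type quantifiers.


Quantifier-type sequence: E A E E A E E  (A=forall, E=exists)
Group into maximal same-type runs:
  Ex1 | Ax1 | Ex2 | Ax1 | Ex2
Number of blocks = 5

5


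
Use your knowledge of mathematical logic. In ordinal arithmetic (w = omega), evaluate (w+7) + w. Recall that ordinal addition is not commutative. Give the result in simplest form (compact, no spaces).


Compute (w+7) + w.
Ordinal + is associative but NOT commutative; for finite n>0, n + w = w but w + n stays w+n.
(w+7) + w = w + (7+w) = w + w = w*2 (the finite tail 7 is absorbed by the right w).
Result = w*2

w*2


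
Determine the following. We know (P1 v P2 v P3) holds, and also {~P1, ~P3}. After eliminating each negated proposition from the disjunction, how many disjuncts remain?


Original disjuncts (3): P1, P2, P3
Negated (eliminate): ~P1, ~P3
Remaining disjuncts: P2
Count = 3 - 2 = 1

1


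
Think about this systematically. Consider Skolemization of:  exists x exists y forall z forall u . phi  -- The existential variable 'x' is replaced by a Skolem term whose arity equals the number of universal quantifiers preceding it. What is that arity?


Quantifier prefix: exists x exists y forall z forall u
'x' is existentially quantified at position 1.
No universal quantifiers precede it.
Skolem function arity = 0 (a Skolem constant)

0


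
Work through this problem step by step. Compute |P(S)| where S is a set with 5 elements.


The power set of a set with n elements has 2^n elements.
|P(S)| = 2^5 = 32

32


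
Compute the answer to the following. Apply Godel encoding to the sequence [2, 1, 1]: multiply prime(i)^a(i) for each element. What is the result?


Encode each element as an exponent of the corresponding prime:
  2^2 = 4
  3^1 = 3
  5^1 = 5
Product = 4 * 3 * 5 = 60

60


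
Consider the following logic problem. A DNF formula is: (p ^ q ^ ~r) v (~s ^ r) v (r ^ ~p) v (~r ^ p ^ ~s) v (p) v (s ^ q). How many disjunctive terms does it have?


A DNF formula is a disjunction of terms (conjunctions).
Terms are separated by v.
Counting the disjuncts: 6 terms.

6


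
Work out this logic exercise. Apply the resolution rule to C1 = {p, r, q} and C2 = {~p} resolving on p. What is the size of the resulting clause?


Remove p from C1 and ~p from C2.
C1 remainder: {r, q}
C2 remainder: {}
Union (resolvent): {q, r}
Resolvent has 2 literal(s).

2


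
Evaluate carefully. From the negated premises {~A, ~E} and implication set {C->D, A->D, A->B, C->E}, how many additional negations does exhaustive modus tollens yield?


Initial negated facts: {~A, ~E}
Apply modus tollens to closure:
  ~E and C->E  =>  ~C
Final negated: {~A, ~C, ~E}
New negations: {~C}
Count = 1

1


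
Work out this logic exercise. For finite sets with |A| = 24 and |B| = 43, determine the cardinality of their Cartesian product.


The Cartesian product A x B contains all ordered pairs (a, b).
|A x B| = |A| * |B| = 24 * 43 = 1032

1032


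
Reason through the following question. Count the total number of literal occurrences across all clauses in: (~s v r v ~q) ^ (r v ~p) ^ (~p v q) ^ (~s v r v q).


Counting literals in each clause:
Clause 1: 3 literal(s)
Clause 2: 2 literal(s)
Clause 3: 2 literal(s)
Clause 4: 3 literal(s)
Total = 10

10


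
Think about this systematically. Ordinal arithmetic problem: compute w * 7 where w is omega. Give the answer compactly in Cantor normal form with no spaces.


Compute w * 7.
Ordinal * is associative and left-distributive over +, but NOT commutative; for finite n>1, n*w = w but w*n stays w*n.
w * 7 means 7 copies of w concatenated: w*7.
Result = w*7

w*7


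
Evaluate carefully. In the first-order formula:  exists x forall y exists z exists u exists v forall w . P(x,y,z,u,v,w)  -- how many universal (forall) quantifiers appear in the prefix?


Quantifier prefix: exists x forall y exists z exists u exists v forall w
Mark each quantifier type:
  E U E E E U
Universal count = 2, Existential count = 4
Asked for universal (forall) quantifiers: 2

2


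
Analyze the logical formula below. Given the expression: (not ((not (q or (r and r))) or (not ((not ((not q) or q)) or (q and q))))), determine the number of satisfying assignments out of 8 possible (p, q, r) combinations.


Check all 8 assignments:
p=0, q=0, r=0: 0
p=0, q=0, r=1: 0
p=0, q=1, r=0: 1
p=0, q=1, r=1: 1
p=1, q=0, r=0: 0
p=1, q=0, r=1: 0
p=1, q=1, r=0: 1
p=1, q=1, r=1: 1
Count of True = 4

4


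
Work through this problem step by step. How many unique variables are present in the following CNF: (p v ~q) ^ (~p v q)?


Identify each variable that appears in the formula.
Variables found: p, q
Count = 2

2


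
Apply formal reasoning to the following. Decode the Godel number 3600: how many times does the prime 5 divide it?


Factorize 3600 by dividing by 5 repeatedly.
Division steps: 5 divides 3600 exactly 2 time(s).
Exponent of 5 = 2

2


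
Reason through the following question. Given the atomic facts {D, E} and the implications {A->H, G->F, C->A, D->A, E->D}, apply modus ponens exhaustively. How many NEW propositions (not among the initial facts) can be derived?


Initial facts: {D, E}
Apply modus ponens to closure:
  D and D->A  =>  A
  A and A->H  =>  H
Final known: {A, D, E, H}
New propositions: {A, H}
Count = 2

2


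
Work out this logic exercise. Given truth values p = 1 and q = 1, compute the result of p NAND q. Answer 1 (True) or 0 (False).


p = 1, q = 1
Operation: p NAND q
Evaluate: 1 NAND 1 = 0

0


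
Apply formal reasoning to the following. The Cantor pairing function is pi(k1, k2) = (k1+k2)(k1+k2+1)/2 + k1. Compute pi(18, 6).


k1 + k2 = 24
(k1+k2)(k1+k2+1)/2 = 24 * 25 / 2 = 300
pi = 300 + 18 = 318

318


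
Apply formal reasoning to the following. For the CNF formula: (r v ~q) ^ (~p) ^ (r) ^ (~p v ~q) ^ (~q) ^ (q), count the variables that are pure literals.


Check each variable for pure literal status:
p: pure negative
q: mixed (not pure)
r: pure positive
Pure literal count = 2

2


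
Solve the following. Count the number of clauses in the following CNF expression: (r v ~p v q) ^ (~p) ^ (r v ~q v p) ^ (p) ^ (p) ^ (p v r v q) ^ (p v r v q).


A CNF formula is a conjunction of clauses.
Clauses are separated by ^.
Counting the conjuncts: 7 clauses.

7


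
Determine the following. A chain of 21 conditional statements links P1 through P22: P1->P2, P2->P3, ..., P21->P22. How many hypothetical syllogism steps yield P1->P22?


With 21 implications in a chain connecting 22 propositions:
P1->P2, P2->P3, ..., P21->P22
Steps needed = (number of implications) - 1 = 21 - 1 = 20

20


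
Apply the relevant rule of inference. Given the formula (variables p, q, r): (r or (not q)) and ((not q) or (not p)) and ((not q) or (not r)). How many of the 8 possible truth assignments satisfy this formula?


Evaluate all 8 assignments for p, q, r:
p=0, q=0, r=0: 1
p=0, q=0, r=1: 1
p=0, q=1, r=0: 0
p=0, q=1, r=1: 0
p=1, q=0, r=0: 1
p=1, q=0, r=1: 1
p=1, q=1, r=0: 0
p=1, q=1, r=1: 0
Satisfying count = 4

4


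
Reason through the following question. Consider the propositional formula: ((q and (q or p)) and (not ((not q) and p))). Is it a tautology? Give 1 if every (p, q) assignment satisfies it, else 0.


Check all 4 assignments:
p=0, q=0: 0
p=0, q=1: 1
p=1, q=0: 0
p=1, q=1: 1
Satisfying count = 2/4.
Tautology iff count = 4: no.

0


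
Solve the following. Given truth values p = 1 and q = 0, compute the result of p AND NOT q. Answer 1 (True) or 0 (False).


p = 1, q = 0
Operation: p AND NOT q
Evaluate: 1 AND NOT 0 = 1

1


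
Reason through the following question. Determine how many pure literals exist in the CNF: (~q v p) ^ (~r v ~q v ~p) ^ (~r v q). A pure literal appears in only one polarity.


Check each variable for pure literal status:
p: mixed (not pure)
q: mixed (not pure)
r: pure negative
Pure literal count = 1

1


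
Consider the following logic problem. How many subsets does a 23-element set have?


The power set of a set with n elements has 2^n elements.
|P(S)| = 2^23 = 8388608

8388608


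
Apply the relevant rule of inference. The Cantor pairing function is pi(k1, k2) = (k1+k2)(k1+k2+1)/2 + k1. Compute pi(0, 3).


k1 + k2 = 3
(k1+k2)(k1+k2+1)/2 = 3 * 4 / 2 = 6
pi = 6 + 0 = 6

6


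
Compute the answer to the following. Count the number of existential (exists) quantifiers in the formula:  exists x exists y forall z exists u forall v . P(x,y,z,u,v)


Quantifier prefix: exists x exists y forall z exists u forall v
Mark each quantifier type:
  E E U E U
Universal count = 2, Existential count = 3
Asked for existential (exists) quantifiers: 3

3


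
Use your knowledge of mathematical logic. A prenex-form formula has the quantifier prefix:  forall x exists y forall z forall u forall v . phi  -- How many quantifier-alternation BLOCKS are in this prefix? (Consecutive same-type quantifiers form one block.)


Quantifier-type sequence: A E A A A  (A=forall, E=exists)
Group into maximal same-type runs:
  Ax1 | Ex1 | Ax3
Number of blocks = 3

3


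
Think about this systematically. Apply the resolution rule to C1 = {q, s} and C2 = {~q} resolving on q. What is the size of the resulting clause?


Remove q from C1 and ~q from C2.
C1 remainder: {s}
C2 remainder: {}
Union (resolvent): {s}
Resolvent has 1 literal(s).

1


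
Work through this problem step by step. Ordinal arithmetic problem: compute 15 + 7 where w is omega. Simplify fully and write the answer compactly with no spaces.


Compute 15 + 7.
Ordinal + is associative but NOT commutative; for finite n>0, n + w = w but w + n stays w+n.
Both operands finite; ordinal + agrees with natural +: 15 + 7 = 22.
Result = 22

22


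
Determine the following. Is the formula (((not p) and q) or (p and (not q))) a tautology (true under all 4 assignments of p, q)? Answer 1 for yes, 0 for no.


Check all 4 assignments:
p=0, q=0: 0
p=0, q=1: 1
p=1, q=0: 1
p=1, q=1: 0
Satisfying count = 2/4.
Tautology iff count = 4: no.

0


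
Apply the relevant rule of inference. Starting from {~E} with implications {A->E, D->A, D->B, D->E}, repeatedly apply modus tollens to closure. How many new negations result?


Initial negated facts: {~E}
Apply modus tollens to closure:
  ~E and A->E  =>  ~A
  ~A and D->A  =>  ~D
Final negated: {~A, ~D, ~E}
New negations: {~A, ~D}
Count = 2

2


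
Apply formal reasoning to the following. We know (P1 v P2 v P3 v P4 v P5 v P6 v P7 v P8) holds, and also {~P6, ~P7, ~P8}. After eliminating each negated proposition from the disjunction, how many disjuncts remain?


Original disjuncts (8): P1, P2, P3, P4, P5, P6, P7, P8
Negated (eliminate): ~P6, ~P7, ~P8
Remaining disjuncts: P1, P2, P3, P4, P5
Count = 8 - 3 = 5

5


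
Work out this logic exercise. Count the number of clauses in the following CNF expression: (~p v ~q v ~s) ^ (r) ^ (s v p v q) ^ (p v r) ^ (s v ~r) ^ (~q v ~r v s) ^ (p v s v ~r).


A CNF formula is a conjunction of clauses.
Clauses are separated by ^.
Counting the conjuncts: 7 clauses.

7


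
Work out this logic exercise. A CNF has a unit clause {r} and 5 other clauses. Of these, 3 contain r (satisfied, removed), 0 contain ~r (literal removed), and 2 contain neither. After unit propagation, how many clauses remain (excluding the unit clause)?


Satisfied (removed): 3
Shortened (remain): 0
Unchanged (remain): 2
Remaining = 0 + 2 = 2

2


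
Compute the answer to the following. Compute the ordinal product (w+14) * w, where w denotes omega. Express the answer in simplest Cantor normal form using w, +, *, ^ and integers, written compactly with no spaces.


Compute (w+14) * w.
Ordinal * is associative and left-distributive over +, but NOT commutative; for finite n>1, n*w = w but w*n stays w*n.
(w+14) * w = sup{(w+14)*k : k<w} = sup{w*k+14} = w^2 (the +14 tail is absorbed in the limit).
Result = w^2

w^2


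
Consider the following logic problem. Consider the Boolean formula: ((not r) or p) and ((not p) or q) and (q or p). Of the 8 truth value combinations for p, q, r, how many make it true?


Evaluate all 8 assignments for p, q, r:
p=0, q=0, r=0: 0
p=0, q=0, r=1: 0
p=0, q=1, r=0: 1
p=0, q=1, r=1: 0
p=1, q=0, r=0: 0
p=1, q=0, r=1: 0
p=1, q=1, r=0: 1
p=1, q=1, r=1: 1
Satisfying count = 3

3


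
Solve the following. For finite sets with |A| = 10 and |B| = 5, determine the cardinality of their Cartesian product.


The Cartesian product A x B contains all ordered pairs (a, b).
|A x B| = |A| * |B| = 10 * 5 = 50

50


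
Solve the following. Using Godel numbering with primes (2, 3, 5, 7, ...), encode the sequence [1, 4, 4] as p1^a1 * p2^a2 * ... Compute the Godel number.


Encode each element as an exponent of the corresponding prime:
  2^1 = 2
  3^4 = 81
  5^4 = 625
Product = 2 * 81 * 625 = 101250

101250


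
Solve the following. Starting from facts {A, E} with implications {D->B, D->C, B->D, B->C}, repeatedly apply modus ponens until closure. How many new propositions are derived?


Initial facts: {A, E}
Apply modus ponens to closure:
  (no implication fires)
Final known: {A, E}
New propositions: {(none)}
Count = 0

0


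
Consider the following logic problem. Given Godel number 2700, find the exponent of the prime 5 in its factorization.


Factorize 2700 by dividing by 5 repeatedly.
Division steps: 5 divides 2700 exactly 2 time(s).
Exponent of 5 = 2

2


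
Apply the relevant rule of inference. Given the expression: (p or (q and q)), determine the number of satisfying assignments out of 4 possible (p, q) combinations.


Check all 4 assignments:
p=0, q=0: 0
p=0, q=1: 1
p=1, q=0: 1
p=1, q=1: 1
Count of True = 3

3


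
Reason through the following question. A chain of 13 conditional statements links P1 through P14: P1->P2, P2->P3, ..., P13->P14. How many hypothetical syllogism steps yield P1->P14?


With 13 implications in a chain connecting 14 propositions:
P1->P2, P2->P3, ..., P13->P14
Steps needed = (number of implications) - 1 = 13 - 1 = 12

12


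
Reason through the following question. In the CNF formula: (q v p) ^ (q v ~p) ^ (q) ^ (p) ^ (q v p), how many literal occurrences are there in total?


Counting literals in each clause:
Clause 1: 2 literal(s)
Clause 2: 2 literal(s)
Clause 3: 1 literal(s)
Clause 4: 1 literal(s)
Clause 5: 2 literal(s)
Total = 8

8


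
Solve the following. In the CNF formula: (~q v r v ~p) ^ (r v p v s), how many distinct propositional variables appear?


Identify each variable that appears in the formula.
Variables found: p, q, r, s
Count = 4

4


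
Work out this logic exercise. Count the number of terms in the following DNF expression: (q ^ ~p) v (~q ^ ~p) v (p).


A DNF formula is a disjunction of terms (conjunctions).
Terms are separated by v.
Counting the disjuncts: 3 terms.

3


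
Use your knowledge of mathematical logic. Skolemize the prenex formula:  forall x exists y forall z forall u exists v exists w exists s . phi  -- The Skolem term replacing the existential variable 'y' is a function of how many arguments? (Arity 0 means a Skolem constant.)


Quantifier prefix: forall x exists y forall z forall u exists v exists w exists s
'y' is existentially quantified at position 2.
Universal variables preceding it: x
Skolem function arity = 1

1


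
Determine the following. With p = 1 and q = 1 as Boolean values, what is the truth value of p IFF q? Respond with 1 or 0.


p = 1, q = 1
Operation: p IFF q
Evaluate: 1 IFF 1 = 1

1


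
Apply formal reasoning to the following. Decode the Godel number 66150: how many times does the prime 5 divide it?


Factorize 66150 by dividing by 5 repeatedly.
Division steps: 5 divides 66150 exactly 2 time(s).
Exponent of 5 = 2

2


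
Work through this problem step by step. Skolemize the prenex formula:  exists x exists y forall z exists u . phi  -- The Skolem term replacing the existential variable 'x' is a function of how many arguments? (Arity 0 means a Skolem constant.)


Quantifier prefix: exists x exists y forall z exists u
'x' is existentially quantified at position 1.
No universal quantifiers precede it.
Skolem function arity = 0 (a Skolem constant)

0


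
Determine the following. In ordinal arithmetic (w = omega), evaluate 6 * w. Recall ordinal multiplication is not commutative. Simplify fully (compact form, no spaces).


Compute 6 * w.
Ordinal * is associative and left-distributive over +, but NOT commutative; for finite n>1, n*w = w but w*n stays w*n.
For finite n>0, n * w = sup{n*k : k<w} = w. So 6 * w = w.
Result = w

w


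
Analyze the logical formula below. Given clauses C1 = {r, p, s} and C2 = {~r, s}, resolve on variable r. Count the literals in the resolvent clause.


Remove r from C1 and ~r from C2.
C1 remainder: {p, s}
C2 remainder: {s}
Union (resolvent): {p, s}
Resolvent has 2 literal(s).

2


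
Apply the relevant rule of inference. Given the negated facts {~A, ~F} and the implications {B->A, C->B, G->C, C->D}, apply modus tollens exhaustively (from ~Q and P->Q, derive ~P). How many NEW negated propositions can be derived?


Initial negated facts: {~A, ~F}
Apply modus tollens to closure:
  ~A and B->A  =>  ~B
  ~B and C->B  =>  ~C
  ~C and G->C  =>  ~G
Final negated: {~A, ~B, ~C, ~F, ~G}
New negations: {~B, ~C, ~G}
Count = 3

3


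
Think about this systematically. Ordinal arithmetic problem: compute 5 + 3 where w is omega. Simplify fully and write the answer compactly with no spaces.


Compute 5 + 3.
Ordinal + is associative but NOT commutative; for finite n>0, n + w = w but w + n stays w+n.
Both operands finite; ordinal + agrees with natural +: 5 + 3 = 8.
Result = 8

8


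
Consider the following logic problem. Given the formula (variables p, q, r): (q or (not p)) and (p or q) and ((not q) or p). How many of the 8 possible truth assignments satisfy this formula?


Evaluate all 8 assignments for p, q, r:
p=0, q=0, r=0: 0
p=0, q=0, r=1: 0
p=0, q=1, r=0: 0
p=0, q=1, r=1: 0
p=1, q=0, r=0: 0
p=1, q=0, r=1: 0
p=1, q=1, r=0: 1
p=1, q=1, r=1: 1
Satisfying count = 2

2


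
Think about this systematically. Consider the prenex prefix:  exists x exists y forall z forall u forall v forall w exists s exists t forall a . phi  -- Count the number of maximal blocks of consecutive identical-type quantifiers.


Quantifier-type sequence: E E A A A A E E A  (A=forall, E=exists)
Group into maximal same-type runs:
  Ex2 | Ax4 | Ex2 | Ax1
Number of blocks = 4

4


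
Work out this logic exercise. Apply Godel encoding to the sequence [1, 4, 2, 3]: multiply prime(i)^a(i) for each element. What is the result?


Encode each element as an exponent of the corresponding prime:
  2^1 = 2
  3^4 = 81
  5^2 = 25
  7^3 = 343
Product = 2 * 81 * 25 * 343 = 1389150

1389150


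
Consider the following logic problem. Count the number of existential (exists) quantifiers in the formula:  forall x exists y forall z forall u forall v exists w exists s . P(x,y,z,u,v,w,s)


Quantifier prefix: forall x exists y forall z forall u forall v exists w exists s
Mark each quantifier type:
  U E U U U E E
Universal count = 4, Existential count = 3
Asked for existential (exists) quantifiers: 3

3


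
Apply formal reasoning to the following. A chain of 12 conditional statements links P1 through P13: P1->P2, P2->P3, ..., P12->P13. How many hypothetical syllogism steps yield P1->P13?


With 12 implications in a chain connecting 13 propositions:
P1->P2, P2->P3, ..., P12->P13
Steps needed = (number of implications) - 1 = 12 - 1 = 11

11


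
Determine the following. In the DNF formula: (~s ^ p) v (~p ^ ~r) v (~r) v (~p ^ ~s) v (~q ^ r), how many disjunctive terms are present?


A DNF formula is a disjunction of terms (conjunctions).
Terms are separated by v.
Counting the disjuncts: 5 terms.

5


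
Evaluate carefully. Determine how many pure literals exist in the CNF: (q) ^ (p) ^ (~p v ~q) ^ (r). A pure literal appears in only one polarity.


Check each variable for pure literal status:
p: mixed (not pure)
q: mixed (not pure)
r: pure positive
Pure literal count = 1

1


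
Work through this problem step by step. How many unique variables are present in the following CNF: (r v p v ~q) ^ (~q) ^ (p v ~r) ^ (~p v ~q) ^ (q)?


Identify each variable that appears in the formula.
Variables found: p, q, r
Count = 3

3


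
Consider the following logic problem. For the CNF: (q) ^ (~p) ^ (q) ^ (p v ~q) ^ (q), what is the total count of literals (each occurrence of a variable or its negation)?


Counting literals in each clause:
Clause 1: 1 literal(s)
Clause 2: 1 literal(s)
Clause 3: 1 literal(s)
Clause 4: 2 literal(s)
Clause 5: 1 literal(s)
Total = 6

6


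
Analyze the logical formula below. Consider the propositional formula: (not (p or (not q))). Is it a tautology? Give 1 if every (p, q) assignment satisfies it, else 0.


Check all 4 assignments:
p=0, q=0: 0
p=0, q=1: 1
p=1, q=0: 0
p=1, q=1: 0
Satisfying count = 1/4.
Tautology iff count = 4: no.

0


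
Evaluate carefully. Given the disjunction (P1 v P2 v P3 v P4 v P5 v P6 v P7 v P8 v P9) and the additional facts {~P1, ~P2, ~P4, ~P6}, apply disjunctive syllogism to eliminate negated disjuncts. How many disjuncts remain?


Original disjuncts (9): P1, P2, P3, P4, P5, P6, P7, P8, P9
Negated (eliminate): ~P1, ~P2, ~P4, ~P6
Remaining disjuncts: P3, P5, P7, P8, P9
Count = 9 - 4 = 5

5


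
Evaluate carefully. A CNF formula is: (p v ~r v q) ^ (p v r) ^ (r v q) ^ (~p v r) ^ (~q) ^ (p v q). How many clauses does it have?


A CNF formula is a conjunction of clauses.
Clauses are separated by ^.
Counting the conjuncts: 6 clauses.

6


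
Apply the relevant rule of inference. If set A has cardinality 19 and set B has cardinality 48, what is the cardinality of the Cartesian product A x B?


The Cartesian product A x B contains all ordered pairs (a, b).
|A x B| = |A| * |B| = 19 * 48 = 912

912


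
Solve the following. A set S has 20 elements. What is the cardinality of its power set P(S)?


The power set of a set with n elements has 2^n elements.
|P(S)| = 2^20 = 1048576

1048576


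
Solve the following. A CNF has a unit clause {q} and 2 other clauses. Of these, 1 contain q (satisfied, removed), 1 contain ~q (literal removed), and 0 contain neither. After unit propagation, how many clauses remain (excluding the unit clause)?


Satisfied (removed): 1
Shortened (remain): 1
Unchanged (remain): 0
Remaining = 1 + 0 = 1

1


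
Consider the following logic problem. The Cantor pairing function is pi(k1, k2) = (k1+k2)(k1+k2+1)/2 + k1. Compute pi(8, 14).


k1 + k2 = 22
(k1+k2)(k1+k2+1)/2 = 22 * 23 / 2 = 253
pi = 253 + 8 = 261

261


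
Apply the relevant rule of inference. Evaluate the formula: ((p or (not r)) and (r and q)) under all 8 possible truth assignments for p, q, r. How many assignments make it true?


Check all 8 assignments:
p=0, q=0, r=0: 0
p=0, q=0, r=1: 0
p=0, q=1, r=0: 0
p=0, q=1, r=1: 0
p=1, q=0, r=0: 0
p=1, q=0, r=1: 0
p=1, q=1, r=0: 0
p=1, q=1, r=1: 1
Count of True = 1

1


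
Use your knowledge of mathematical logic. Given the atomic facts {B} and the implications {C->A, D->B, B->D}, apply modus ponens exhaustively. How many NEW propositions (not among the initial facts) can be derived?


Initial facts: {B}
Apply modus ponens to closure:
  B and B->D  =>  D
Final known: {B, D}
New propositions: {D}
Count = 1

1


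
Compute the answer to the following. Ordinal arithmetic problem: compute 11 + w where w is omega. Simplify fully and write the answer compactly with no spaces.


Compute 11 + w.
Ordinal + is associative but NOT commutative; for finite n>0, n + w = w but w + n stays w+n.
Any finite left addend is absorbed by w on the right: 11 + w = w.
Result = w

w


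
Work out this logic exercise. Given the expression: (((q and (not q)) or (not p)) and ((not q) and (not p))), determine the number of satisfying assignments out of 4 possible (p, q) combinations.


Check all 4 assignments:
p=0, q=0: 1
p=0, q=1: 0
p=1, q=0: 0
p=1, q=1: 0
Count of True = 1

1


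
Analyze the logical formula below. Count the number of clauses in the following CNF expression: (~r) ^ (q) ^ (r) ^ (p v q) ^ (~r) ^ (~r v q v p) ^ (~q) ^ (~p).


A CNF formula is a conjunction of clauses.
Clauses are separated by ^.
Counting the conjuncts: 8 clauses.

8


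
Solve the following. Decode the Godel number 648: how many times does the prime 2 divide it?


Factorize 648 by dividing by 2 repeatedly.
Division steps: 2 divides 648 exactly 3 time(s).
Exponent of 2 = 3

3


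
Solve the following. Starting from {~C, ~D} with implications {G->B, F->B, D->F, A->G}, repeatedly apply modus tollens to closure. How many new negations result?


Initial negated facts: {~C, ~D}
Apply modus tollens to closure:
  (no implication fires)
Final negated: {~C, ~D}
New negations: {(none)}
Count = 0

0


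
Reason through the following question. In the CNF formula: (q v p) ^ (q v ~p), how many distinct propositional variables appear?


Identify each variable that appears in the formula.
Variables found: p, q
Count = 2

2


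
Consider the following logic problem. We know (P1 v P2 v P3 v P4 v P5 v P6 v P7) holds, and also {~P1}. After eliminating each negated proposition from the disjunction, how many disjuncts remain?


Original disjuncts (7): P1, P2, P3, P4, P5, P6, P7
Negated (eliminate): ~P1
Remaining disjuncts: P2, P3, P4, P5, P6, P7
Count = 7 - 1 = 6

6


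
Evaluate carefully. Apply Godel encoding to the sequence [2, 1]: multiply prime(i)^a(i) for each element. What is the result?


Encode each element as an exponent of the corresponding prime:
  2^2 = 4
  3^1 = 3
Product = 4 * 3 = 12

12


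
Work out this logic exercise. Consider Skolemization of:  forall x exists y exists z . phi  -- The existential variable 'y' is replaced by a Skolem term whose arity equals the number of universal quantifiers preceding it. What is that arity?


Quantifier prefix: forall x exists y exists z
'y' is existentially quantified at position 2.
Universal variables preceding it: x
Skolem function arity = 1

1


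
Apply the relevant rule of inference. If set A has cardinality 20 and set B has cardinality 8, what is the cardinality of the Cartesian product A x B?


The Cartesian product A x B contains all ordered pairs (a, b).
|A x B| = |A| * |B| = 20 * 8 = 160

160


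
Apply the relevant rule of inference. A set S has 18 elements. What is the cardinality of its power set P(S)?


The power set of a set with n elements has 2^n elements.
|P(S)| = 2^18 = 262144

262144


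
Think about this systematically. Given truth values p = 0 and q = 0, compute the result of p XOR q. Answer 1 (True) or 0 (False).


p = 0, q = 0
Operation: p XOR q
Evaluate: 0 XOR 0 = 0

0


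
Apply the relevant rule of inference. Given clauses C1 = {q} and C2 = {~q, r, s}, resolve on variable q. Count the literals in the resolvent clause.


Remove q from C1 and ~q from C2.
C1 remainder: {}
C2 remainder: {r, s}
Union (resolvent): {r, s}
Resolvent has 2 literal(s).

2


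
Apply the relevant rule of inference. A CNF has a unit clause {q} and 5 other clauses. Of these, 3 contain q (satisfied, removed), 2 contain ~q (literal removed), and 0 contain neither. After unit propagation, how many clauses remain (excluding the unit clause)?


Satisfied (removed): 3
Shortened (remain): 2
Unchanged (remain): 0
Remaining = 2 + 0 = 2

2


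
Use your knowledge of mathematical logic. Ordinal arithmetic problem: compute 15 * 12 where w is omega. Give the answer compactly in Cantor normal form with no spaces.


Compute 15 * 12.
Ordinal * is associative and left-distributive over +, but NOT commutative; for finite n>1, n*w = w but w*n stays w*n.
Both finite; ordinal * agrees with natural *: 15 * 12 = 180.
Result = 180

180
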